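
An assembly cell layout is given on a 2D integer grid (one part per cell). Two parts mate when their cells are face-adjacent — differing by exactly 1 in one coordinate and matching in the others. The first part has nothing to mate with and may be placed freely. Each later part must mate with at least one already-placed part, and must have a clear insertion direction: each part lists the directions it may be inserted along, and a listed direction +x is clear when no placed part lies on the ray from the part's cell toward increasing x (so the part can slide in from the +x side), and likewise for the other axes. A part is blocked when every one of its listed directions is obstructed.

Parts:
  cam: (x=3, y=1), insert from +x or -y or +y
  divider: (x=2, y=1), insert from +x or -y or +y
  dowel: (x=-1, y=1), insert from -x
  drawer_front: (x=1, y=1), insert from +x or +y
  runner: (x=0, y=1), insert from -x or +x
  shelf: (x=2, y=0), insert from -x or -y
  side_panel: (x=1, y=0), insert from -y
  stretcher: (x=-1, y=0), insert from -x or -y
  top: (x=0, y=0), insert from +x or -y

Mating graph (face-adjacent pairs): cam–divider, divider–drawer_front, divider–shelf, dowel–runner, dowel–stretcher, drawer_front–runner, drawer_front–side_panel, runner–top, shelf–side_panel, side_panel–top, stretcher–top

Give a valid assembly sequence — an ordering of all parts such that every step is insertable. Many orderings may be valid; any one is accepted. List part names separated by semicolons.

dowel; runner; top; side_panel; shelf; drawer_front; divider; cam; stretcher

1. dowel@(-1, 1) [-x clear] — {dowel}
2. runner@(0, 1) [+x clear] — {dowel, runner}
3. top@(0, 0) [+x clear] — {dowel, runner, top}
4. side_panel@(1, 0) [-y clear] — {dowel, runner, side_panel, top}
5. shelf@(2, 0) [-y clear] — {dowel, runner, shelf, side_panel, top}
6. drawer_front@(1, 1) [+x clear] — {dowel, drawer_front, runner, shelf, side_panel, top}
7. divider@(2, 1) [+x clear] — {divider, dowel, drawer_front, runner, shelf, side_panel, top}
8. cam@(3, 1) [+x clear] — {cam, divider, dowel, drawer_front, runner, shelf, side_panel, top}
9. stretcher@(-1, 0) [-x clear] — {cam, divider, dowel, drawer_front, runner, shelf, side_panel, stretcher, top}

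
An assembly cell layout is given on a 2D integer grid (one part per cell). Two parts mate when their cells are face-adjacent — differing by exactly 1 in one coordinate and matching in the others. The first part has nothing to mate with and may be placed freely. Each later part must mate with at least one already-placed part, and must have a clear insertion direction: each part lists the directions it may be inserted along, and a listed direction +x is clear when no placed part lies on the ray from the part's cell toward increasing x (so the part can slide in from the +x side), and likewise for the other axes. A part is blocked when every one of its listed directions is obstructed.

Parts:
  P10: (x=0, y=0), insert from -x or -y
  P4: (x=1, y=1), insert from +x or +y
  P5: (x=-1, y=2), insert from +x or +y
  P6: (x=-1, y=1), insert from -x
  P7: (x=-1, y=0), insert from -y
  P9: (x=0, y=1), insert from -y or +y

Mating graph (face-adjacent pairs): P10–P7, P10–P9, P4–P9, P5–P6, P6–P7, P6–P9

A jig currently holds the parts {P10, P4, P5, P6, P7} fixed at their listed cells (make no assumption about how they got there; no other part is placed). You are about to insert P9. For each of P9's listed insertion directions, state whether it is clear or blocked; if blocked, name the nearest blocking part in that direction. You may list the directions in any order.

-y: nearest on ray is P10@(0, 0) ⇒ blocked
+y: ray from P9(0, 1) has no placed part ⇒ clear

+y: clear; -y: blocked by P10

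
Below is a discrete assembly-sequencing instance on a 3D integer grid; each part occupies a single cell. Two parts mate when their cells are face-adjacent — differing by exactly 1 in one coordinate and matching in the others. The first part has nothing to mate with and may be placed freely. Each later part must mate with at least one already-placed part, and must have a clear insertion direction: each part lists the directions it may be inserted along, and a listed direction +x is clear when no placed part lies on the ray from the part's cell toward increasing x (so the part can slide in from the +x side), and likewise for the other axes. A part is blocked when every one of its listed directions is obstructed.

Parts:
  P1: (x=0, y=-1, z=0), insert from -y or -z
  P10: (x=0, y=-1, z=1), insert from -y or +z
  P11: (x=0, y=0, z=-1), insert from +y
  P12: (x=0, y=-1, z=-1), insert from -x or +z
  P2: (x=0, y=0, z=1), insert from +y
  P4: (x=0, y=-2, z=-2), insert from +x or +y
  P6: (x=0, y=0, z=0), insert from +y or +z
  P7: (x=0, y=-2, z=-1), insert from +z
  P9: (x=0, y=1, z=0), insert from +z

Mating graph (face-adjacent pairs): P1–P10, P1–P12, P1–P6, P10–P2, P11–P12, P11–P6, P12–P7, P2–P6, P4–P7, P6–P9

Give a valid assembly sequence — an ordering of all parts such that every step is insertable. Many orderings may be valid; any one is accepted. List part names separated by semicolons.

P2; P6; P10; P9; P11; P12; P7; P4; P1

1. P2@(0, 0, 1) [+y clear] — {P2}
2. P6@(0, 0, 0) [+y clear] — {P2, P6}
3. P10@(0, -1, 1) [-y clear] — {P10, P2, P6}
4. P9@(0, 1, 0) [+z clear] — {P10, P2, P6, P9}
5. P11@(0, 0, -1) [+y clear] — {P10, P11, P2, P6, P9}
6. P12@(0, -1, -1) [-x clear] — {P10, P11, P12, P2, P6, P9}
7. P7@(0, -2, -1) [+z clear] — {P10, P11, P12, P2, P6, P7, P9}
8. P4@(0, -2, -2) [+x clear] — {P10, P11, P12, P2, P4, P6, P7, P9}
9. P1@(0, -1, 0) [-y clear] — {P1, P10, P11, P12, P2, P4, P6, P7, P9}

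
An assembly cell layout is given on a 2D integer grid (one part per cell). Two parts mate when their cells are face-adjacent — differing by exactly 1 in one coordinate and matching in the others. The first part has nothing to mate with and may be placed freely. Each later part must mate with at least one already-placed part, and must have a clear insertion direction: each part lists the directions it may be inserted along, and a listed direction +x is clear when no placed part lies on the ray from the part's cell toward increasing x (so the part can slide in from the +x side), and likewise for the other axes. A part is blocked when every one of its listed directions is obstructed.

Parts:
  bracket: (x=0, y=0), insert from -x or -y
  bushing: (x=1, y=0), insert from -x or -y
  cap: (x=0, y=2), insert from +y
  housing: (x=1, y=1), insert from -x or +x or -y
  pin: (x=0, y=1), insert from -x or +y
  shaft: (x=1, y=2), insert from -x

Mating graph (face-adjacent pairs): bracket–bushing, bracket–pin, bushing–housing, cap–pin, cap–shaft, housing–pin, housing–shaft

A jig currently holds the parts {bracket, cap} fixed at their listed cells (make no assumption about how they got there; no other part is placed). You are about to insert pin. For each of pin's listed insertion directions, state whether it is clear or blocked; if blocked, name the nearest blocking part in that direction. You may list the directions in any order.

-x: ray from pin(0, 1) has no placed part ⇒ clear
+y: nearest on ray is cap@(0, 2) ⇒ blocked

+y: blocked by cap; -x: clear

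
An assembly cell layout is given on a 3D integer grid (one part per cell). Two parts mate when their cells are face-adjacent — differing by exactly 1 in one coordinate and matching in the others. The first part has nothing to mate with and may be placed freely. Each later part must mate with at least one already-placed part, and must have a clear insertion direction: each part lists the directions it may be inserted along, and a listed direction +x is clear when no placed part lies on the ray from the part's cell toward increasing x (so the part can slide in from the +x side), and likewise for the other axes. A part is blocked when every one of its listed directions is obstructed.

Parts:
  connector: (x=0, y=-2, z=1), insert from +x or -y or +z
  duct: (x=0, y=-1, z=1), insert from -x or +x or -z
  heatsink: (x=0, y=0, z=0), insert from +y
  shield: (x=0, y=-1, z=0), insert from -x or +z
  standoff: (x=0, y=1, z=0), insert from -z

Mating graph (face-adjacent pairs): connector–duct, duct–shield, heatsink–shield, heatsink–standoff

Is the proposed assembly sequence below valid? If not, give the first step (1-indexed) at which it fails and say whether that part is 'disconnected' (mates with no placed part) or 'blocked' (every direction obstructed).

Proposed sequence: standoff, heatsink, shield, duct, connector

1. standoff@(0, 1, 0) [-z clear] — {standoff}
2. heatsink@(0, 0, 0) — +y all obstructed ⇒ blocked

Invalid at step 2 (blocked)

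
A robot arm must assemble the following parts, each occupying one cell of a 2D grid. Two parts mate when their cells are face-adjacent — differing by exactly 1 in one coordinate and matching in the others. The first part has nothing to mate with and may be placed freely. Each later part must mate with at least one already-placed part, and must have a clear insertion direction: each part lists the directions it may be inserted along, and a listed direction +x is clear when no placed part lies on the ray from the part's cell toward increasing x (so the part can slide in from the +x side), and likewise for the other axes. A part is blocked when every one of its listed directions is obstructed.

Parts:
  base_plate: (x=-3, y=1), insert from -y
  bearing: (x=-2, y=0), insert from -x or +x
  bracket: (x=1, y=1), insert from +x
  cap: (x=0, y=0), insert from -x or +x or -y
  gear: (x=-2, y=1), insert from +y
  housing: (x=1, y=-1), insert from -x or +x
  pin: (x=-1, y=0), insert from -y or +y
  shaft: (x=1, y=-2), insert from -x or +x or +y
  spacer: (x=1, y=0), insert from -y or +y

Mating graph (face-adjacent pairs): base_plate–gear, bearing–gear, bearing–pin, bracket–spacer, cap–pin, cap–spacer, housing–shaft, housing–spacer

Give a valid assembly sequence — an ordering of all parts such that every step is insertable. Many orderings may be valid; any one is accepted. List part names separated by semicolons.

gear; base_plate; bearing; pin; cap; spacer; housing; shaft; bracket

1. gear@(-2, 1) [+y clear] — {gear}
2. base_plate@(-3, 1) [-y clear] — {base_plate, gear}
3. bearing@(-2, 0) [-x clear] — {base_plate, bearing, gear}
4. pin@(-1, 0) [-y clear] — {base_plate, bearing, gear, pin}
5. cap@(0, 0) [+x clear] — {base_plate, bearing, cap, gear, pin}
6. spacer@(1, 0) [-y clear] — {base_plate, bearing, cap, gear, pin, spacer}
7. housing@(1, -1) [-x clear] — {base_plate, bearing, cap, gear, housing, pin, spacer}
8. shaft@(1, -2) [-x clear] — {base_plate, bearing, cap, gear, housing, pin, shaft, spacer}
9. bracket@(1, 1) [+x clear] — {base_plate, bearing, bracket, cap, gear, housing, pin, shaft, spacer}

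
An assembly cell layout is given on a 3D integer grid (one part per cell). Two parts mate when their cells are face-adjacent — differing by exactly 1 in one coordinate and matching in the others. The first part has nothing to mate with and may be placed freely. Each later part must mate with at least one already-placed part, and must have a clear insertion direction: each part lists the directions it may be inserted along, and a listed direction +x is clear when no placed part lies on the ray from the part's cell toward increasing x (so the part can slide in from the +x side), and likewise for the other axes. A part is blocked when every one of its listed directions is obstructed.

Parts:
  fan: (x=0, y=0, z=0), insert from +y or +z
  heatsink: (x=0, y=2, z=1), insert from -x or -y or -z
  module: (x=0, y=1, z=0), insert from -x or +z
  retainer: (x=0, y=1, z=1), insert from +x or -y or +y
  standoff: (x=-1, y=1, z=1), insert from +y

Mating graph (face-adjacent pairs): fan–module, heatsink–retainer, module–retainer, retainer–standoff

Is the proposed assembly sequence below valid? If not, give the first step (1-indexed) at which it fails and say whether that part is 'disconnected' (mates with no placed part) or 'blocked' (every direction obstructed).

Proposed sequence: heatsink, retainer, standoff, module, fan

1. heatsink@(0, 2, 1) [-x clear] — {heatsink}
2. retainer@(0, 1, 1) [+x clear] — {heatsink, retainer}
3. standoff@(-1, 1, 1) [+y clear] — {heatsink, retainer, standoff}
4. module@(0, 1, 0) [-x clear] — {heatsink, module, retainer, standoff}
5. fan@(0, 0, 0) [+z clear] — {fan, heatsink, module, retainer, standoff}

Valid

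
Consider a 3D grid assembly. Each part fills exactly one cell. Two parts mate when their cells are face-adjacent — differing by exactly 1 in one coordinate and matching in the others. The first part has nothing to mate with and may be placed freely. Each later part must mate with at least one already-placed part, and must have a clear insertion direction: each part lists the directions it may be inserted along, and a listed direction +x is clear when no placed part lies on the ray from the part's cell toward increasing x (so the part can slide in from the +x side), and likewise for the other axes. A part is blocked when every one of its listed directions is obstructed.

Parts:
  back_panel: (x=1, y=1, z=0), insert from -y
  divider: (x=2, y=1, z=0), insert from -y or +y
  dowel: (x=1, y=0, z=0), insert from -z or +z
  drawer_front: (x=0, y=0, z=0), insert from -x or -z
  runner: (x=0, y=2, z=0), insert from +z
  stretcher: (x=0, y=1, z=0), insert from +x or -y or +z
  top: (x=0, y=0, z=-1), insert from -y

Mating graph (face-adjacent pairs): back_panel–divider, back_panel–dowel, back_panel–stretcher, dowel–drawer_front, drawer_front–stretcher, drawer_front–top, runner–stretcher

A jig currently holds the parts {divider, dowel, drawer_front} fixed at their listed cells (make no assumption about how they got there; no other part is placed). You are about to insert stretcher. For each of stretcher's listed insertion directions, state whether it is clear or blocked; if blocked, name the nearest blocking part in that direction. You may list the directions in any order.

+x: nearest on ray is divider@(2, 1, 0) ⇒ blocked
-y: nearest on ray is drawer_front@(0, 0, 0) ⇒ blocked
+z: ray from stretcher(0, 1, 0) has no placed part ⇒ clear

+x: blocked by divider; +z: clear; -y: blocked by drawer_front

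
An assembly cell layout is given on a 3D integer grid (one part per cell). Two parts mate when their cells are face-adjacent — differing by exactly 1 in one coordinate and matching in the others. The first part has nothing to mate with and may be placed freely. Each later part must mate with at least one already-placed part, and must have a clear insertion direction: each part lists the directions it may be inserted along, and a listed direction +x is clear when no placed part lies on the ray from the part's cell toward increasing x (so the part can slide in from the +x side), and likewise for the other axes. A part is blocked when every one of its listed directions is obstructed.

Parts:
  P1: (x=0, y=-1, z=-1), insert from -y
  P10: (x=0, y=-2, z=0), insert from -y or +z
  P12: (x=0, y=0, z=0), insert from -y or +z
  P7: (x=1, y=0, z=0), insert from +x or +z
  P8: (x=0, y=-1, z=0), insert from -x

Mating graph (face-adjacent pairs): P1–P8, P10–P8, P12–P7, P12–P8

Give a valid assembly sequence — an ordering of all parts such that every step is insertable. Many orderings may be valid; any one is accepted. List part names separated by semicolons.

1. P10@(0, -2, 0) [-y clear] — {P10}
2. P8@(0, -1, 0) [-x clear] — {P10, P8}
3. P1@(0, -1, -1) [-y clear] — {P1, P10, P8}
4. P12@(0, 0, 0) [+z clear] — {P1, P10, P12, P8}
5. P7@(1, 0, 0) [+x clear] — {P1, P10, P12, P7, P8}

P10; P8; P1; P12; P7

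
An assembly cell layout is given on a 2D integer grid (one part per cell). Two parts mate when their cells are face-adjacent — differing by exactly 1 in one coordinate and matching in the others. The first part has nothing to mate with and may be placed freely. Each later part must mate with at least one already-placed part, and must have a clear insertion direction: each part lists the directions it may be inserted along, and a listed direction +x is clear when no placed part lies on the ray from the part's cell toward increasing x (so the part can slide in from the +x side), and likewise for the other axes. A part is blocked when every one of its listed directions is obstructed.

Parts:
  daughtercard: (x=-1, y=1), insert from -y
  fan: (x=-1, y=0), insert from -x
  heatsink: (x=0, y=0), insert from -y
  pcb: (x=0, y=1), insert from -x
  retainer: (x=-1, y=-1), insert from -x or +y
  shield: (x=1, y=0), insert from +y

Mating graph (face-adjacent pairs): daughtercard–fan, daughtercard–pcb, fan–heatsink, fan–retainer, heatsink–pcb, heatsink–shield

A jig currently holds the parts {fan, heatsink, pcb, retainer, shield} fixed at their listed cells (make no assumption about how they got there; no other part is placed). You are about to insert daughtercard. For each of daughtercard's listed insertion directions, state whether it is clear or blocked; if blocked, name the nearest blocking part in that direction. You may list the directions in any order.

-y: nearest on ray is fan@(-1, 0) ⇒ blocked

-y: blocked by fan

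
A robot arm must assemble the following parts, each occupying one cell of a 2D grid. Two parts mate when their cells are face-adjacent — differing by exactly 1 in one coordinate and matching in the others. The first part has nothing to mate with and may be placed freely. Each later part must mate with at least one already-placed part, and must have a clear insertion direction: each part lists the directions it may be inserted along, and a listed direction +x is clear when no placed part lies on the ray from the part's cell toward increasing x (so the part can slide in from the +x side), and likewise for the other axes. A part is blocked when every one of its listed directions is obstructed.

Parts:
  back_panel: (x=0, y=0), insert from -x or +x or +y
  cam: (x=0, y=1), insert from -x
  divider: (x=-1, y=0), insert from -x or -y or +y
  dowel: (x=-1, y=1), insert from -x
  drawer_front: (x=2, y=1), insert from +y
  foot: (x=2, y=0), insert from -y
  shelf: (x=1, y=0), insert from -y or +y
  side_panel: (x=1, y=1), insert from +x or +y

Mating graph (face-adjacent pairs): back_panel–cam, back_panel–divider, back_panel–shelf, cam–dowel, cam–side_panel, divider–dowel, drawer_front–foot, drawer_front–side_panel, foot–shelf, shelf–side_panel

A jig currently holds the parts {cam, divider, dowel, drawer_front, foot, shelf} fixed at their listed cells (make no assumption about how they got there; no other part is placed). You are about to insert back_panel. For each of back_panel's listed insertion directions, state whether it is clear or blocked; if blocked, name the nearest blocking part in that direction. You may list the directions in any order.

-x: nearest on ray is divider@(-1, 0) ⇒ blocked
+x: nearest on ray is shelf@(1, 0) ⇒ blocked
+y: nearest on ray is cam@(0, 1) ⇒ blocked

+x: blocked by shelf; +y: blocked by cam; -x: blocked by divider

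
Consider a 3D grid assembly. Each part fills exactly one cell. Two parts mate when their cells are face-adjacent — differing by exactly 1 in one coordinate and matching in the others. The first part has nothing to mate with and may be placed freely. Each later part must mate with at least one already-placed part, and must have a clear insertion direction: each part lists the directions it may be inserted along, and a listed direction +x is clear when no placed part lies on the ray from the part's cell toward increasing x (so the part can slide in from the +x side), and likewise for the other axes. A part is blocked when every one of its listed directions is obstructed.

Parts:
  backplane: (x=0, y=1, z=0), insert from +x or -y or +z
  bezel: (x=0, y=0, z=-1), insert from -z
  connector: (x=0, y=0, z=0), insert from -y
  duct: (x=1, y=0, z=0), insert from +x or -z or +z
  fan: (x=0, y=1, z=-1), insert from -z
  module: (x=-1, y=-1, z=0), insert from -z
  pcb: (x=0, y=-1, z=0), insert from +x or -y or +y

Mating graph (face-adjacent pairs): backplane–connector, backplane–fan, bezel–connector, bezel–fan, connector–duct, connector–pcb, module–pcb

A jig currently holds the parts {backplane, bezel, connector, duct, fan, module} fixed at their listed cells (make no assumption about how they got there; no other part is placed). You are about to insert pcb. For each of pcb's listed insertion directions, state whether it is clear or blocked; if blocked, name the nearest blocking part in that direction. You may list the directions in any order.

+x: ray from pcb(0, -1, 0) has no placed part ⇒ clear
-y: ray from pcb(0, -1, 0) has no placed part ⇒ clear
+y: nearest on ray is connector@(0, 0, 0) ⇒ blocked

+x: clear; +y: blocked by connector; -y: clear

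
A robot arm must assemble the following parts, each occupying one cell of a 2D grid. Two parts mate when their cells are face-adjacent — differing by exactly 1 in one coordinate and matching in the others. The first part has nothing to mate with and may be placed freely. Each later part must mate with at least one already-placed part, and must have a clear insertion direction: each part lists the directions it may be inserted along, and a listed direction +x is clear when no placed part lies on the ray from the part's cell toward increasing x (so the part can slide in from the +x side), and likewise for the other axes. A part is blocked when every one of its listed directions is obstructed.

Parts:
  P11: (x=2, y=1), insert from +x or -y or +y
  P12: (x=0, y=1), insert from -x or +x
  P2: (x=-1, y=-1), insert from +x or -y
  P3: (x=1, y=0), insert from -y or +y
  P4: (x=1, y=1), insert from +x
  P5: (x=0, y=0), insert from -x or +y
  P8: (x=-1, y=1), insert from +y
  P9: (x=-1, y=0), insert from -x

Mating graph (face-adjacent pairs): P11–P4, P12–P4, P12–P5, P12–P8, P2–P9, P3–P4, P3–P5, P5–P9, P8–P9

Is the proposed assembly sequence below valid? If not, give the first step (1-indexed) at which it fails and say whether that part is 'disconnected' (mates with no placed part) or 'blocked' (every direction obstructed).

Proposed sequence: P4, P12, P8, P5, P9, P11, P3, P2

1. P4@(1, 1) [+x clear] — {P4}
2. P12@(0, 1) [-x clear] — {P12, P4}
3. P8@(-1, 1) [+y clear] — {P12, P4, P8}
4. P5@(0, 0) [-x clear] — {P12, P4, P5, P8}
5. P9@(-1, 0) [-x clear] — {P12, P4, P5, P8, P9}
6. P11@(2, 1) [+x clear] — {P11, P12, P4, P5, P8, P9}
7. P3@(1, 0) [-y clear] — {P11, P12, P3, P4, P5, P8, P9}
8. P2@(-1, -1) [+x clear] — {P11, P12, P2, P3, P4, P5, P8, P9}

Valid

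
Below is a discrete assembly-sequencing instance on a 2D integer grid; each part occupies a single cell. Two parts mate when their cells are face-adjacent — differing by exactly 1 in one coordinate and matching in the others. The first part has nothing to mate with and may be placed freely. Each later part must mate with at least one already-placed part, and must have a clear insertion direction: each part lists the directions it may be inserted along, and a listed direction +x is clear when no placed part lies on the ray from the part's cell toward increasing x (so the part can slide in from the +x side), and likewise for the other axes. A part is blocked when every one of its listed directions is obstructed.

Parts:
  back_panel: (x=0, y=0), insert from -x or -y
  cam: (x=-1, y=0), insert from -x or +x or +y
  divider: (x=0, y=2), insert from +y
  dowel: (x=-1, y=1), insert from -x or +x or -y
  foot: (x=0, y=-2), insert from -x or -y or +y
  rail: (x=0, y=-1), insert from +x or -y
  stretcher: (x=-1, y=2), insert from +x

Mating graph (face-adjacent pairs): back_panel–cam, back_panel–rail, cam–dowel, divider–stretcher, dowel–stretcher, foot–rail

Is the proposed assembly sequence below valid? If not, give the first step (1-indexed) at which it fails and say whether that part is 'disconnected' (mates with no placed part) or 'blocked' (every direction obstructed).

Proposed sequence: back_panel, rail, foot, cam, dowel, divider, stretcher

1. back_panel@(0, 0) [-x clear] — {back_panel}
2. rail@(0, -1) [+x clear] — {back_panel, rail}
3. foot@(0, -2) [-x clear] — {back_panel, foot, rail}
4. cam@(-1, 0) [-x clear] — {back_panel, cam, foot, rail}
5. dowel@(-1, 1) [-x clear] — {back_panel, cam, dowel, foot, rail}
6. divider@(0, 2) — no placed neighbour ⇒ disconnected

Invalid at step 6 (disconnected)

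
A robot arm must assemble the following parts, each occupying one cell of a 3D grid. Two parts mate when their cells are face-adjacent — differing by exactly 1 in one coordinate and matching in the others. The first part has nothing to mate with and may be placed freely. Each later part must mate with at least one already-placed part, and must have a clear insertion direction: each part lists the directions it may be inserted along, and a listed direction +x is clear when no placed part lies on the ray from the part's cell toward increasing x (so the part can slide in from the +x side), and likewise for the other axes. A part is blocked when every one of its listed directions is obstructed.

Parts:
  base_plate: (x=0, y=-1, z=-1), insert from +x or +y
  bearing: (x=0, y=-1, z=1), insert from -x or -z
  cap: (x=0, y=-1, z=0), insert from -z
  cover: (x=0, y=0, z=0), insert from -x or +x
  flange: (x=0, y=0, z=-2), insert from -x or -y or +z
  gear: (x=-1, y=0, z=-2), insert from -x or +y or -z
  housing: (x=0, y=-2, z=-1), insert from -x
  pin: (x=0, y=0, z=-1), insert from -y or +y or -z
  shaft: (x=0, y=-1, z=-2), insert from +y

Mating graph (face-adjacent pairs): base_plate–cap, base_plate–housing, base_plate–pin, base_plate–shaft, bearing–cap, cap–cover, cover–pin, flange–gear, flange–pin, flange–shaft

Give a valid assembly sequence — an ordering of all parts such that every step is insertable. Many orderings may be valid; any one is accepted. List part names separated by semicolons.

1. pin@(0, 0, -1) [-y clear] — {pin}
2. cover@(0, 0, 0) [-x clear] — {cover, pin}
3. cap@(0, -1, 0) [-z clear] — {cap, cover, pin}
4. base_plate@(0, -1, -1) [+x clear] — {base_plate, cap, cover, pin}
5. housing@(0, -2, -1) [-x clear] — {base_plate, cap, cover, housing, pin}
6. shaft@(0, -1, -2) [+y clear] — {base_plate, cap, cover, housing, pin, shaft}
7. flange@(0, 0, -2) [-x clear] — {base_plate, cap, cover, flange, housing, pin, shaft}
8. gear@(-1, 0, -2) [-x clear] — {base_plate, cap, cover, flange, gear, housing, pin, shaft}
9. bearing@(0, -1, 1) [-x clear] — {base_plate, bearing, cap, cover, flange, gear, housing, pin, shaft}

pin; cover; cap; base_plate; housing; shaft; flange; gear; bearing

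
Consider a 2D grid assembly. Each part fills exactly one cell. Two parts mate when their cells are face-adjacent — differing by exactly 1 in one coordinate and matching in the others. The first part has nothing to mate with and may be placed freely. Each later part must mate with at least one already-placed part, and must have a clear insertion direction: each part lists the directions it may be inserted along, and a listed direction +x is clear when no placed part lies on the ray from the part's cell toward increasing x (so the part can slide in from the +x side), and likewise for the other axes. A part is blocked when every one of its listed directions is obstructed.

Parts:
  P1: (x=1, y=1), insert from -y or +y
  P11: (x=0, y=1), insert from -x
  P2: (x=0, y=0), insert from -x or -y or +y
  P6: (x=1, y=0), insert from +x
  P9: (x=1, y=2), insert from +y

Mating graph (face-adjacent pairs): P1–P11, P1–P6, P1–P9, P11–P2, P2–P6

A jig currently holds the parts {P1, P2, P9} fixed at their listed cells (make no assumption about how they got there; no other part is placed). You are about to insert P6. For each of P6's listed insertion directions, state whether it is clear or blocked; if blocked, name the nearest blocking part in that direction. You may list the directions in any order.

+x: clear

+x: ray from P6(1, 0) has no placed part ⇒ clear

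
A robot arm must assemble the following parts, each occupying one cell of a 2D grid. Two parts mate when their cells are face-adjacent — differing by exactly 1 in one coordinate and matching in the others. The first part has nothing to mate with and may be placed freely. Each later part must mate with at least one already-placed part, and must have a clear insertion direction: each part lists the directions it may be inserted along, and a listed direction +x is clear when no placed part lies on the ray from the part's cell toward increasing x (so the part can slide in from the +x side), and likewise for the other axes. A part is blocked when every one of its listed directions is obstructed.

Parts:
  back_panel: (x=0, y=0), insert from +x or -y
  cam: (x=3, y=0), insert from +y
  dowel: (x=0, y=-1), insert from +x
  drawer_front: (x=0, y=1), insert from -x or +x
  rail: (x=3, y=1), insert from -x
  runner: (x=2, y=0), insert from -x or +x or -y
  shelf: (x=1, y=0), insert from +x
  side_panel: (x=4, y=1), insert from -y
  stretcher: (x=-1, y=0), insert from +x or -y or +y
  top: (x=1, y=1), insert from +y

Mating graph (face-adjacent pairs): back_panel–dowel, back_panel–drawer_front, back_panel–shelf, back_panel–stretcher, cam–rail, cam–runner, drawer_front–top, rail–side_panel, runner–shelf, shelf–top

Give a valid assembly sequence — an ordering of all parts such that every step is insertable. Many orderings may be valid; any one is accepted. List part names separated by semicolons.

1. dowel@(0, -1) [+x clear] — {dowel}
2. back_panel@(0, 0) [+x clear] — {back_panel, dowel}
3. stretcher@(-1, 0) [-y clear] — {back_panel, dowel, stretcher}
4. shelf@(1, 0) [+x clear] — {back_panel, dowel, shelf, stretcher}
5. runner@(2, 0) [+x clear] — {back_panel, dowel, runner, shelf, stretcher}
6. cam@(3, 0) [+y clear] — {back_panel, cam, dowel, runner, shelf, stretcher}
7. rail@(3, 1) [-x clear] — {back_panel, cam, dowel, rail, runner, shelf, stretcher}
8. side_panel@(4, 1) [-y clear] — {back_panel, cam, dowel, rail, runner, shelf, side_panel, stretcher}
9. drawer_front@(0, 1) [-x clear] — {back_panel, cam, dowel, drawer_front, rail, runner, shelf, side_panel, stretcher}
10. top@(1, 1) [+y clear] — {back_panel, cam, dowel, drawer_front, rail, runner, shelf, side_panel, stretcher, top}

dowel; back_panel; stretcher; shelf; runner; cam; rail; side_panel; drawer_front; top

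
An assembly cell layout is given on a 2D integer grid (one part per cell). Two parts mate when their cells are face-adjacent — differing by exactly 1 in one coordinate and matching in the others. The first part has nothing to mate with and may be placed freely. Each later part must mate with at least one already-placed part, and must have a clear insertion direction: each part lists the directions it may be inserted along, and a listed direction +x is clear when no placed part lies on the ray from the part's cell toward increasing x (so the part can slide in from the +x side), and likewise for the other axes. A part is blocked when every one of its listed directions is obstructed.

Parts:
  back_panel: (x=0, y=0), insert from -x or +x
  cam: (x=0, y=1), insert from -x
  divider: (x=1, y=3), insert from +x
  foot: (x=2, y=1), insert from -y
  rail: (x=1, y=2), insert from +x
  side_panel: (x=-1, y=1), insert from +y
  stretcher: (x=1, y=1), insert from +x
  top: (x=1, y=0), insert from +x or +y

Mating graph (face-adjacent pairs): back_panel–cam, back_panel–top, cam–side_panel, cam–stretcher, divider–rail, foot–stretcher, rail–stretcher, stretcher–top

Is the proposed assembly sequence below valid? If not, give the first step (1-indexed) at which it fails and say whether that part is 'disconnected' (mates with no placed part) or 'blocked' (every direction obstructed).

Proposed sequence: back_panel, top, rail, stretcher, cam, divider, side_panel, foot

Invalid at step 3 (disconnected)

1. back_panel@(0, 0) [-x clear] — {back_panel}
2. top@(1, 0) [+x clear] — {back_panel, top}
3. rail@(1, 2) — no placed neighbour ⇒ disconnected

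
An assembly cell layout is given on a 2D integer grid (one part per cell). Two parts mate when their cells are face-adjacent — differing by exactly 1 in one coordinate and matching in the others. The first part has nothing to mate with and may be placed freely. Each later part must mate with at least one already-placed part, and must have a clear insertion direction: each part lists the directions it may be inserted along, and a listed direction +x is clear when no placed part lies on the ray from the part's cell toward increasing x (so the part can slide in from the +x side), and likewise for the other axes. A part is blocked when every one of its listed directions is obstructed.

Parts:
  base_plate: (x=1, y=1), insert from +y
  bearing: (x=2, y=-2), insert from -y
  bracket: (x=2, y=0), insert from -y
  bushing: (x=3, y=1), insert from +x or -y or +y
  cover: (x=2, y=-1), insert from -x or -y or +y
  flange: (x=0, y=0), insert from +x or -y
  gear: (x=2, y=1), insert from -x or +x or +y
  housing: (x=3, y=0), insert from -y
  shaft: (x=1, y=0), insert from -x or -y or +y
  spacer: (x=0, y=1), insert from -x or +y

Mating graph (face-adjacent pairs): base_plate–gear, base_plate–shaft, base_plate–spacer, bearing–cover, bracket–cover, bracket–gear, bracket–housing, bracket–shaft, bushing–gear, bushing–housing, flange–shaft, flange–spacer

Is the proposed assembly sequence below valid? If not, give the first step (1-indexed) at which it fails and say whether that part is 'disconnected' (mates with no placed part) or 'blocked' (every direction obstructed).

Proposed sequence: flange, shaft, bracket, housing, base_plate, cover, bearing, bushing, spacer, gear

1. flange@(0, 0) [+x clear] — {flange}
2. shaft@(1, 0) [-y clear] — {flange, shaft}
3. bracket@(2, 0) [-y clear] — {bracket, flange, shaft}
4. housing@(3, 0) [-y clear] — {bracket, flange, housing, shaft}
5. base_plate@(1, 1) [+y clear] — {base_plate, bracket, flange, housing, shaft}
6. cover@(2, -1) [-x clear] — {base_plate, bracket, cover, flange, housing, shaft}
7. bearing@(2, -2) [-y clear] — {base_plate, bearing, bracket, cover, flange, housing, shaft}
8. bushing@(3, 1) [+x clear] — {base_plate, bearing, bracket, bushing, cover, flange, housing, shaft}
9. spacer@(0, 1) [-x clear] — {base_plate, bearing, bracket, bushing, cover, flange, housing, shaft, spacer}
10. gear@(2, 1) [+y clear] — {base_plate, bearing, bracket, bushing, cover, flange, gear, housing, shaft, spacer}

Valid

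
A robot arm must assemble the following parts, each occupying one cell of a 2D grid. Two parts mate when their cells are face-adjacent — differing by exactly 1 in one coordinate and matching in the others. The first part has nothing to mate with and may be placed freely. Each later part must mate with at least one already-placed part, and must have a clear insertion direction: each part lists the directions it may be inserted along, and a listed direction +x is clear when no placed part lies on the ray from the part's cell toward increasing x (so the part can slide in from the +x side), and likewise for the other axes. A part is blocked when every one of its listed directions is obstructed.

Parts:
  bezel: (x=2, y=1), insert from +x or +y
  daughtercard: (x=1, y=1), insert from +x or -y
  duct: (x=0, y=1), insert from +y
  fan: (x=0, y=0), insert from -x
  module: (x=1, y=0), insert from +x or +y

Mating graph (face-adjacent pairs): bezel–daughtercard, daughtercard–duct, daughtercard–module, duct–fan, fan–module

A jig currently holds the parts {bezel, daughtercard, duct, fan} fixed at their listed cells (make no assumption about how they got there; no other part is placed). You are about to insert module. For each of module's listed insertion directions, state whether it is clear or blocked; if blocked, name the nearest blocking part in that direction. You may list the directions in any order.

+x: clear; +y: blocked by daughtercard

+x: ray from module(1, 0) has no placed part ⇒ clear
+y: nearest on ray is daughtercard@(1, 1) ⇒ blocked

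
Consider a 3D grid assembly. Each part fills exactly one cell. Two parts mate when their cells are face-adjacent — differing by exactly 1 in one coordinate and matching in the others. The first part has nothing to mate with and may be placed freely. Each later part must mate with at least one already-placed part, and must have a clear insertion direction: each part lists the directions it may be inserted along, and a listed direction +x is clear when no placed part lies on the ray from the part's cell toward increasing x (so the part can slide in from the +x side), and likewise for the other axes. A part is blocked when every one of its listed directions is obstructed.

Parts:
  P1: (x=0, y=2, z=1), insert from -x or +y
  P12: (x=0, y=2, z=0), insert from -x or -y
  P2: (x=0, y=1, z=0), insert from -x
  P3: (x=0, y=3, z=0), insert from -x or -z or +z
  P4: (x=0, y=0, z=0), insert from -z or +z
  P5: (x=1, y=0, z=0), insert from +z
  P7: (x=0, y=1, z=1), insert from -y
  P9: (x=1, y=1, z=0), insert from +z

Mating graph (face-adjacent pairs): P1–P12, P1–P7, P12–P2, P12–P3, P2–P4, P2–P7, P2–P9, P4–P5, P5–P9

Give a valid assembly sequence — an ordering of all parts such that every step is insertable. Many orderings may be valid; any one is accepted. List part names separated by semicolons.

1. P7@(0, 1, 1) [-y clear] — {P7}
2. P1@(0, 2, 1) [-x clear] — {P1, P7}
3. P12@(0, 2, 0) [-x clear] — {P1, P12, P7}
4. P3@(0, 3, 0) [-x clear] — {P1, P12, P3, P7}
5. P2@(0, 1, 0) [-x clear] — {P1, P12, P2, P3, P7}
6. P9@(1, 1, 0) [+z clear] — {P1, P12, P2, P3, P7, P9}
7. P5@(1, 0, 0) [+z clear] — {P1, P12, P2, P3, P5, P7, P9}
8. P4@(0, 0, 0) [-z clear] — {P1, P12, P2, P3, P4, P5, P7, P9}

P7; P1; P12; P3; P2; P9; P5; P4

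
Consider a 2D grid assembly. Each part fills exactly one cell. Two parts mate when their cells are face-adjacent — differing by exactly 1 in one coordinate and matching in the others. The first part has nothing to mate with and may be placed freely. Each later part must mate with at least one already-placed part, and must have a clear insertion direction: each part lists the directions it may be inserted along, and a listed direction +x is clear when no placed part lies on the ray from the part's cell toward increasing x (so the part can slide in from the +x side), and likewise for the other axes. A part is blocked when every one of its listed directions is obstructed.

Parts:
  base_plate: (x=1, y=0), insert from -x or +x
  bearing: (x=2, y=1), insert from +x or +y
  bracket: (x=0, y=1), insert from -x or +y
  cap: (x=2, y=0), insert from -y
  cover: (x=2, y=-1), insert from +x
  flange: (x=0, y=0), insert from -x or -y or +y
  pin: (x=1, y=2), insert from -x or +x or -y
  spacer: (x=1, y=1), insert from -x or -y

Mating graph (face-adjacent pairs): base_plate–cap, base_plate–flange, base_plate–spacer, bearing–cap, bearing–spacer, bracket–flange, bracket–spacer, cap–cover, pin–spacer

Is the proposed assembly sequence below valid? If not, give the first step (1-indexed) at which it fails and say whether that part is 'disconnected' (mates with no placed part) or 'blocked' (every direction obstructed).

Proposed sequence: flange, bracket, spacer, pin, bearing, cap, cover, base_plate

1. flange@(0, 0) [-x clear] — {flange}
2. bracket@(0, 1) [-x clear] — {bracket, flange}
3. spacer@(1, 1) [-y clear] — {bracket, flange, spacer}
4. pin@(1, 2) [-x clear] — {bracket, flange, pin, spacer}
5. bearing@(2, 1) [+x clear] — {bearing, bracket, flange, pin, spacer}
6. cap@(2, 0) [-y clear] — {bearing, bracket, cap, flange, pin, spacer}
7. cover@(2, -1) [+x clear] — {bearing, bracket, cap, cover, flange, pin, spacer}
8. base_plate@(1, 0) — -x/+x all obstructed ⇒ blocked

Invalid at step 8 (blocked)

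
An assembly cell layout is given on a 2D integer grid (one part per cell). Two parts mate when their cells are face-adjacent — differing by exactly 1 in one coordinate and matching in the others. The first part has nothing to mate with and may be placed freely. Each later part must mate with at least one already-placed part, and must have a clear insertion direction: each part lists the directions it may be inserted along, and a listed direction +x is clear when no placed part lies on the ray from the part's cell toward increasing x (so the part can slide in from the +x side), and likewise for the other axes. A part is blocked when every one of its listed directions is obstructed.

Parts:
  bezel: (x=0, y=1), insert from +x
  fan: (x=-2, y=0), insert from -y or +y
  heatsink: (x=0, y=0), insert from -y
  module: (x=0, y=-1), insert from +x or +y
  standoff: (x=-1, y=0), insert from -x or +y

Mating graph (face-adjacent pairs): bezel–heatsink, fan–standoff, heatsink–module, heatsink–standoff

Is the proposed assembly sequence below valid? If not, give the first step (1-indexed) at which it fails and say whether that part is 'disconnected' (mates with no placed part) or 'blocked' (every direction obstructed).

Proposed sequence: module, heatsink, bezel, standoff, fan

1. module@(0, -1) [+x clear] — {module}
2. heatsink@(0, 0) — -y all obstructed ⇒ blocked

Invalid at step 2 (blocked)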